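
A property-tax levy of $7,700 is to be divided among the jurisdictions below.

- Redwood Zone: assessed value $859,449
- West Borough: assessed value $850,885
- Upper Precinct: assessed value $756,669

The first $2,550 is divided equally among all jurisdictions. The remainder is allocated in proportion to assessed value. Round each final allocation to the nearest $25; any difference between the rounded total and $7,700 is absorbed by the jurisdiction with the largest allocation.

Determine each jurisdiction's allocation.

Redwood Zone: $2,650; West Borough: $2,625; Upper Precinct: $2,425

$2,550 shared equally gives $850 per jurisdiction.
Remainder $5,150 by assessed value (total 2,467,003): Redwood Zone 1,794.15 → $1,800; West Borough 1,776.27 → $1,775; Upper Precinct 1,579.59 → $1,575.
Totals: Redwood Zone $850 + $1,800 = $2,650; West Borough $850 + $1,775 = $2,625; Upper Precinct $850 + $1,575 = $2,425.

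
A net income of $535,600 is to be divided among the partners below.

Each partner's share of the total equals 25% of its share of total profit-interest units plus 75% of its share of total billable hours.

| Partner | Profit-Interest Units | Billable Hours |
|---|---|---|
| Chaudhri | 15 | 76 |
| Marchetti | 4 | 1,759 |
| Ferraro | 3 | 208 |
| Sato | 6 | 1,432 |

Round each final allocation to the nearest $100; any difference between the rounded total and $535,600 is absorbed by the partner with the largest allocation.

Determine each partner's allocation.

Totals — profit-interest units 28, billable hours 3,475.
Combined weights (25% profit-interest units + 75% billable hours): Chaudhri 0.1503; Marchetti 0.4154; Ferraro 0.0717; Sato 0.3626.
Raw shares: Chaudhri 80,517.52; Marchetti 222,463.91; Ferraro 38,390.63; Sato 194,227.94.
Rounded to nearest $100: Chaudhri $80,500; Marchetti $222,500; Ferraro $38,400; Sato $194,200. Sum = $535,600.
No rounding difference to absorb.

Chaudhri: $80,500 | Marchetti: $222,500 | Ferraro: $38,400 | Sato: $194,200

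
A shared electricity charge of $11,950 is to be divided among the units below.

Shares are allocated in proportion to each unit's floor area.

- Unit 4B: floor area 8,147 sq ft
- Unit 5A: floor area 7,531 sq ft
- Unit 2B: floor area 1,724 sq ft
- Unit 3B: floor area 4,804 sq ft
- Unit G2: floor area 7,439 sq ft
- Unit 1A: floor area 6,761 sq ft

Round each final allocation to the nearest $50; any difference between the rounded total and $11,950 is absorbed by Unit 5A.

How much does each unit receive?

Unit 4B: $2,650 | Unit 5A: $2,500 | Unit 2B: $550 | Unit 3B: $1,600 | Unit G2: $2,450 | Unit 1A: $2,200

Floor area total: 36,406.
Raw shares: Unit 4B 8,147/36,406 × $11,950 = 2,674.19; Unit 5A 7,531/36,406 × $11,950 = 2,472.00; Unit 2B 1,724/36,406 × $11,950 = 565.89; Unit 3B 4,804/36,406 × $11,950 = 1,576.88; Unit G2 7,439/36,406 × $11,950 = 2,441.80; Unit 1A 6,761/36,406 × $11,950 = 2,219.25.
At nearest $50: Unit 4B $2,650; Unit 5A $2,450; Unit 2B $550; Unit 3B $1,600; Unit G2 $2,450; Unit 1A $2,200. Sum = $11,900.
Difference $11,950 − $11,900 = +$50 applied to Unit 5A: Unit 5A becomes $2,500.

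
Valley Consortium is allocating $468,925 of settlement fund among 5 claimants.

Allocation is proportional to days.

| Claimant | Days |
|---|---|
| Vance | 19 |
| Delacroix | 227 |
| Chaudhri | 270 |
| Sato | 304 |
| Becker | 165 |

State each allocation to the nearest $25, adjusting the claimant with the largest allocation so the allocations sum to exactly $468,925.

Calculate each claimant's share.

Total days = 985.
Unrounded shares: Vance 19/985 × $468,925 = 9,045.25; Delacroix 227/985 × $468,925 = 108,066.98; Chaudhri 270/985 × $468,925 = 128,537.82; Sato 304/985 × $468,925 = 144,724.06; Becker 165/985 × $468,925 = 78,550.89.
Rounded to nearest $25: Vance $9,050; Delacroix $108,075; Chaudhri $128,550; Sato $144,725; Becker $78,550. Sum = $468,950.
Difference $468,925 − $468,950 = −$25 applied to largest allocation (Sato): Sato becomes $144,700.

Vance: $9,050 · Delacroix: $108,075 · Chaudhri: $128,550 · Sato: $144,700 · Becker: $78,550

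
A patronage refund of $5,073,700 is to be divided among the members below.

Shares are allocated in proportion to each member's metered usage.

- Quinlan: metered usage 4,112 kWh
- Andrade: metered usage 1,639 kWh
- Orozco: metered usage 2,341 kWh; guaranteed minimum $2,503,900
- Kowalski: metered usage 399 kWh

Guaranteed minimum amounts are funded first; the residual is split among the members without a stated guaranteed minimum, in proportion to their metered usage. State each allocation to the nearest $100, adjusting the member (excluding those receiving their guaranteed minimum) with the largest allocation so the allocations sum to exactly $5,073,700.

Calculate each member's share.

Fund the minimums — Orozco $2,503,900. Residual $2,569,800.
Residual split over remaining metered usage 6,150: Quinlan 1,718,214.24 → $1,718,200; Andrade 684,862.15 → $684,900; Kowalski 166,723.61 → $166,700.

Quinlan: $1,718,200 | Andrade: $684,900 | Orozco: $2,503,900 | Kowalski: $166,700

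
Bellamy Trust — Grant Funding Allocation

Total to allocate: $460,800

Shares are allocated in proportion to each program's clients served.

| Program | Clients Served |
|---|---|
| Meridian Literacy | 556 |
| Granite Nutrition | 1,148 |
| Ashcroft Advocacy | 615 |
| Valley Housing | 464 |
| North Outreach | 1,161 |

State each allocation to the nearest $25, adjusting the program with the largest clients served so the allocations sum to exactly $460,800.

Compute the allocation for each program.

Meridian Literacy: $64,950 · Granite Nutrition: $134,125 · Ashcroft Advocacy: $71,850 · Valley Housing: $54,200 · North Outreach: $135,675

Combined clients served = 3,944.
Unrounded shares: Meridian Literacy 556/3,944 × $460,800 = 64,960.65; Granite Nutrition 1,148/3,944 × $460,800 = 134,127.38; Ashcroft Advocacy 615/3,944 × $460,800 = 71,853.96; Valley Housing 464/3,944 × $460,800 = 54,211.76; North Outreach 1,161/3,944 × $460,800 = 135,646.25.
Rounded to nearest $25: Meridian Literacy $64,950; Granite Nutrition $134,125; Ashcroft Advocacy $71,850; Valley Housing $54,200; North Outreach $135,650. Sum = $460,775.
Difference $460,800 − $460,775 = +$25 applied to largest clients served (North Outreach): North Outreach becomes $135,675.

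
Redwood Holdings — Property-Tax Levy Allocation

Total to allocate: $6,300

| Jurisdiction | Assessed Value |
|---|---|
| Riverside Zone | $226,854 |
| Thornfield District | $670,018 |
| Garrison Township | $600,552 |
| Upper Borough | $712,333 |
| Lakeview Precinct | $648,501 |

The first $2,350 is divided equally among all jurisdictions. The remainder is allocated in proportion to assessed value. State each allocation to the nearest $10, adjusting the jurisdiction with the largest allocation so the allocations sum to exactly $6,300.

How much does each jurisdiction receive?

First tranche $2,350 split equally: $470 each.
Remainder $3,950 by assessed value (total 2,858,258): Riverside Zone 313.50 → $310; Thornfield District 925.94 → $930; Garrison Township 829.94 → $830; Upper Borough 984.42 → $980; Lakeview Precinct 896.20 → $900.
Totals: Riverside Zone $470 + $310 = $780; Thornfield District $470 + $930 = $1,400; Garrison Township $470 + $830 = $1,300; Upper Borough $470 + $980 = $1,450; Lakeview Precinct $470 + $900 = $1,370.

Riverside Zone: $780; Thornfield District: $1,400; Garrison Township: $1,300; Upper Borough: $1,450; Lakeview Precinct: $1,370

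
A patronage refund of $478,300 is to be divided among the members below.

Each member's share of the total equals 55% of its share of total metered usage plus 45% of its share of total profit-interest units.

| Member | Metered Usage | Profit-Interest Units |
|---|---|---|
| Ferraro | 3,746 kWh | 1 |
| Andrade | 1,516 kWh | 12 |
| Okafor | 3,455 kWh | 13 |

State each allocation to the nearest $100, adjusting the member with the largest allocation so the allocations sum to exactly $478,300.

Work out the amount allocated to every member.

Metered usage total 8,717; profit-interest units total 26.
Blended shares (55% metered usage + 45% profit-interest units): Ferraro 0.2537; Andrade 0.3033; Okafor 0.4430.
Unrounded shares: Ferraro 121,326.51; Andrade 145,089.67; Okafor 211,883.83.
At nearest $100: Ferraro $121,300; Andrade $145,100; Okafor $211,900. Sum = $478,300.
Rounded total matches; no reconciliation needed.

Ferraro: $121,300 · Andrade: $145,100 · Okafor: $211,900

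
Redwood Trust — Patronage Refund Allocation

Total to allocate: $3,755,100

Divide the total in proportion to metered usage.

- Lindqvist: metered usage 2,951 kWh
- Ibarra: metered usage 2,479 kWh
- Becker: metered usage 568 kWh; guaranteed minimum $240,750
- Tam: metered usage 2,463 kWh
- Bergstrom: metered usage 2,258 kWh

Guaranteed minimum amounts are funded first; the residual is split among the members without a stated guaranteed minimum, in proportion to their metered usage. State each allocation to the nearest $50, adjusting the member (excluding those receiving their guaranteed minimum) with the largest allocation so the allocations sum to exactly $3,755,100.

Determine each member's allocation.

Lindqvist: $1,021,650; Ibarra: $858,250; Becker: $240,750; Tam: $852,700; Bergstrom: $781,750

Fund the minimums — Becker $240,750. Remaining pool $3,514,350.
Remaining pool split over remaining metered usage 10,151: Lindqvist 1,021,657.65 → $1,021,650; Ibarra 858,247.82 → $858,250; Tam 852,708.51 → $852,700; Bergstrom 781,736.02 → $781,750.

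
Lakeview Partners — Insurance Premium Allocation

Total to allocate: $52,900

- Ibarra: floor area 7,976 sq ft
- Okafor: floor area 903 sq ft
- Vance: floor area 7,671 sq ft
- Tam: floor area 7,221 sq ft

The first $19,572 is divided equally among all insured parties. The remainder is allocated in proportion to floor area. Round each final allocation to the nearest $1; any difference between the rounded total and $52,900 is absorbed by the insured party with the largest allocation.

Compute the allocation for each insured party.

Equal tier: $19,572 ÷ 4 = $4,893 apiece.
Remainder $33,328 by floor area (total 23,771): Ibarra 11,182.71 → $11,183; Okafor 1,266.05 → $1,266; Vance 10,755.08 → $10,755; Tam 10,124.16 → $10,124.
Totals: Ibarra $4,893 + $11,183 = $16,076; Okafor $4,893 + $1,266 = $6,159; Vance $4,893 + $10,755 = $15,648; Tam $4,893 + $10,124 = $15,017.

Ibarra: $16,076 | Okafor: $6,159 | Vance: $15,648 | Tam: $15,017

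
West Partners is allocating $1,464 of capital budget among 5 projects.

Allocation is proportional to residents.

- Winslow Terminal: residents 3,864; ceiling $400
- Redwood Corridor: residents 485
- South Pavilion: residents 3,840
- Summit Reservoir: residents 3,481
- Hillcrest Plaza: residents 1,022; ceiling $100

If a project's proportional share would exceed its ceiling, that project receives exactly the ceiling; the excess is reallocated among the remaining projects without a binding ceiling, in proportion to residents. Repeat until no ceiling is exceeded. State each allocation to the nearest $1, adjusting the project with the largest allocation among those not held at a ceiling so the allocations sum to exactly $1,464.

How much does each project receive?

Total residents = 12,692.
Proportional shares (ignoring caps): Winslow Terminal 445.71; Redwood Corridor 55.94; South Pavilion 442.94; Summit Reservoir 401.53; Hillcrest Plaza 117.89.
Cap binds for Winslow Terminal ($400), Hillcrest Plaza ($100); balance $964 reallocated over remaining residents 7,806.
Shares after redistribution: Redwood Corridor 59.89 → $60; South Pavilion 474.22 → $474; Summit Reservoir 429.89 → $430.

Winslow Terminal: $400 | Redwood Corridor: $60 | South Pavilion: $474 | Summit Reservoir: $430 | Hillcrest Plaza: $100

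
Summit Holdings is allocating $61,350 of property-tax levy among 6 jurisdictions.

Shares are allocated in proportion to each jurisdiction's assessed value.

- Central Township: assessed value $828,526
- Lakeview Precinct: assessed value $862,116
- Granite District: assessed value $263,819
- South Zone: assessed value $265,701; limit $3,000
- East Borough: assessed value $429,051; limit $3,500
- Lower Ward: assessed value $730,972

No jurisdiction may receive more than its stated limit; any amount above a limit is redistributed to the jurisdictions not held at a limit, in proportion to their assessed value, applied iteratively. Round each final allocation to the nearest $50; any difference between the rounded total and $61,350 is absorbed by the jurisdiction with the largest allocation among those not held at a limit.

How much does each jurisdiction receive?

Combined assessed value = 3,380,185.
Pro-rata shares before constraints: Central Township 15,037.66; Lakeview Precinct 15,647.31; Granite District 4,788.29; South Zone 4,822.45; East Borough 7,787.23; Lower Ward 13,267.06.
Held at cap: South Zone ($3,000), East Borough ($3,500); balance $54,850 reallocated over remaining assessed value 2,685,433.
Redistributed shares: Central Township 16,922.65 → $16,900; Lakeview Precinct 17,608.73 → $17,600; Granite District 5,388.51 → $5,400; Lower Ward 14,930.11 → $14,950.

Central Township: $16,900 · Lakeview Precinct: $17,600 · Granite District: $5,400 · South Zone: $3,000 · East Borough: $3,500 · Lower Ward: $14,950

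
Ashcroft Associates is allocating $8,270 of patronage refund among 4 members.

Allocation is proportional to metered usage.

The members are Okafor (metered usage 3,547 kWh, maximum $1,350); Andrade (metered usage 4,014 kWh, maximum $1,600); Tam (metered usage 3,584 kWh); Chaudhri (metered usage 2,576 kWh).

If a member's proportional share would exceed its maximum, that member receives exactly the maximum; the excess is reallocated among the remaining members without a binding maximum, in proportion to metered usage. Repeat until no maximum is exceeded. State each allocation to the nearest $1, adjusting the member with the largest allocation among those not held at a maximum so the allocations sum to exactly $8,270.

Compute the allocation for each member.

Total metered usage = 13,721.
Unconstrained shares: Okafor 2,137.87; Andrade 2,419.34; Tam 2,160.17; Chaudhri 1,552.62.
Held at cap: Okafor ($1,350), Andrade ($1,600); residual $5,320 reallocated over remaining metered usage 6,160.
Shares after redistribution: Tam 3,095.27 → $3,095; Chaudhri 2,224.73 → $2,225.

Okafor: $1,350 | Andrade: $1,600 | Tam: $3,095 | Chaudhri: $2,225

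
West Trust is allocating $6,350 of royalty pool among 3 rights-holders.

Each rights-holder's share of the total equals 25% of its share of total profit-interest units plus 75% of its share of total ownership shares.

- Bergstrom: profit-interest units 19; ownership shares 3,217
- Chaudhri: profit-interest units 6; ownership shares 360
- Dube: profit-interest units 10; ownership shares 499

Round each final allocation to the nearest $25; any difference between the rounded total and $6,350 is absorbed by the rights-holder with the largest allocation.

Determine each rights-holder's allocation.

Bergstrom: $4,625 · Chaudhri: $700 · Dube: $1,025

Totals — profit-interest units 35, ownership shares 4,076.
Combined weights (25% profit-interest units + 75% ownership shares): Bergstrom 0.7277; Chaudhri 0.1091; Dube 0.1632.
Pro-rata amounts: Bergstrom 4,620.61; Chaudhri 692.78; Dube 1,036.62.
At nearest $25: Bergstrom $4,625; Chaudhri $700; Dube $1,025. Sum = $6,350.
Sum already equals the total — no adjustment.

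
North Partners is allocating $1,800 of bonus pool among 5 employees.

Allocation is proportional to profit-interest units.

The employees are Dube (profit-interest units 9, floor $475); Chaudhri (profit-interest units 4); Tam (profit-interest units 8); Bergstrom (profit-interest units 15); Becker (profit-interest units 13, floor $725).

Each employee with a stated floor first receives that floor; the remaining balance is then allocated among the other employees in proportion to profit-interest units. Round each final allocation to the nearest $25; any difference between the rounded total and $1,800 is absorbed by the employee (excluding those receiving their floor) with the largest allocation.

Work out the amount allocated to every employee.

Guaranteed amounts: Dube $475; Becker $725. Residual $600.
Residual split over remaining profit-interest units 27: Chaudhri 88.89 → $100; Tam 177.78 → $175; Bergstrom 333.33 → $325.

Dube: $475; Chaudhri: $100; Tam: $175; Bergstrom: $325; Becker: $725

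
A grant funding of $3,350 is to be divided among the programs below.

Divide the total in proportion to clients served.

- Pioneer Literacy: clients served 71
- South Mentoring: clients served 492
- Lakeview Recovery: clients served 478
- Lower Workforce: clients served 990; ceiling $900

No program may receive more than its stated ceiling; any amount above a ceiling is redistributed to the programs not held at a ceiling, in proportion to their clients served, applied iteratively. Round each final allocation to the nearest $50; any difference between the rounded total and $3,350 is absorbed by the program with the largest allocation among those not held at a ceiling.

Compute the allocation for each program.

Pioneer Literacy: $150 · South Mentoring: $1,200 · Lakeview Recovery: $1,100 · Lower Workforce: $900

Sum of clients served: 2,031.
Unconstrained shares: Pioneer Literacy 117.11; South Mentoring 811.52; Lakeview Recovery 788.43; Lower Workforce 1,632.94.
Held at cap: Lower Workforce ($900); balance $2,450 reallocated over remaining clients served 1,041.
Remaining shares: Pioneer Literacy 167.10 → $150; South Mentoring 1,157.93 → $1,150; Lakeview Recovery 1,124.98 → $1,100.
Rounding difference +$50 applied to South Mentoring → $1,200.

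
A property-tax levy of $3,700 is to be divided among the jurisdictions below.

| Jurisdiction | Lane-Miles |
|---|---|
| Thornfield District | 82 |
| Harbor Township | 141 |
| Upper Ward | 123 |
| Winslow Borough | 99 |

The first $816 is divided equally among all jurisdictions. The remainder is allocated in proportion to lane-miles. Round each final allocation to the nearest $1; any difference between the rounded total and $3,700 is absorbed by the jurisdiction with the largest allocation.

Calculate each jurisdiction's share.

Equal tier: $816 ÷ 4 = $204 apiece.
Remainder $2,884 by lane-miles (total 445): Thornfield District 531.43 → $531; Harbor Township 913.81 → $914; Upper Ward 797.15 → $797; Winslow Borough 641.61 → $642.
Totals: Thornfield District $204 + $531 = $735; Harbor Township $204 + $914 = $1,118; Upper Ward $204 + $797 = $1,001; Winslow Borough $204 + $642 = $846.

Thornfield District: $735 | Harbor Township: $1,118 | Upper Ward: $1,001 | Winslow Borough: $846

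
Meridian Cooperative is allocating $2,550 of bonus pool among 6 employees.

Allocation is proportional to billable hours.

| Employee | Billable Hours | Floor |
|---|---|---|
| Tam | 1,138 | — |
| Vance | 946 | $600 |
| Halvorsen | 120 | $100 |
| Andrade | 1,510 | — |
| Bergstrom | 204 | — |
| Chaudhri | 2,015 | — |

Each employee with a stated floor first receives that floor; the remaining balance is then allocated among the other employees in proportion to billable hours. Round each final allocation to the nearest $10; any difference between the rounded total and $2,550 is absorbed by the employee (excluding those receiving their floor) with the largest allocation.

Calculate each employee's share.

Fund the minimums — Vance $600; Halvorsen $100. Remaining pool $1,850.
Remaining pool split over remaining billable hours 4,867: Tam 432.57 → $430; Andrade 573.97 → $570; Bergstrom 77.54 → $80; Chaudhri 765.92 → $770.

Tam: $430; Vance: $600; Halvorsen: $100; Andrade: $570; Bergstrom: $80; Chaudhri: $770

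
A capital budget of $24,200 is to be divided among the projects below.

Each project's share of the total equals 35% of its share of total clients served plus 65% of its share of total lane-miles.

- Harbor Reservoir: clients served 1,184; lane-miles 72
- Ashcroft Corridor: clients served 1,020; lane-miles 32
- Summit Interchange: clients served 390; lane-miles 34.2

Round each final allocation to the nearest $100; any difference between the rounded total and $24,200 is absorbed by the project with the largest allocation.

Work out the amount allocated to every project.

Totals — clients served 2,594, lane-miles 138.2.
Blended shares (35% clients served + 65% lane-miles): Harbor Reservoir 0.4984; Ashcroft Corridor 0.2881; Summit Interchange 0.2135.
Raw shares: Harbor Reservoir 12,061.11; Ashcroft Corridor 6,972.79; Summit Interchange 5,166.10.
At nearest $100: Harbor Reservoir $12,100; Ashcroft Corridor $7,000; Summit Interchange $5,200. Sum = $24,300.
Difference $24,200 − $24,300 = −$100 applied to largest allocation (Harbor Reservoir): Harbor Reservoir becomes $12,000.

Harbor Reservoir: $12,000 | Ashcroft Corridor: $7,000 | Summit Interchange: $5,200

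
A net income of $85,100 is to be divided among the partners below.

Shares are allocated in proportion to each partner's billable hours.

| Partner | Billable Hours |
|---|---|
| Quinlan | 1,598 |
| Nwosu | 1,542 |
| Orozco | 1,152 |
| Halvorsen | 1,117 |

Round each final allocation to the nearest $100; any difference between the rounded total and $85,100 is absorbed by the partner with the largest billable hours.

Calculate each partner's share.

Sum of billable hours: 1,598 + 1,542 + 1,152 + 1,117 = 5,409.
Unrounded shares: Quinlan 25,141.39; Nwosu 24,260.34; Orozco 18,124.46; Halvorsen 17,573.80.
At nearest $100: Quinlan $25,100; Nwosu $24,300; Orozco $18,100; Halvorsen $17,600. Sum = $85,100.
No rounding difference to absorb.

Quinlan: $25,100; Nwosu: $24,300; Orozco: $18,100; Halvorsen: $17,600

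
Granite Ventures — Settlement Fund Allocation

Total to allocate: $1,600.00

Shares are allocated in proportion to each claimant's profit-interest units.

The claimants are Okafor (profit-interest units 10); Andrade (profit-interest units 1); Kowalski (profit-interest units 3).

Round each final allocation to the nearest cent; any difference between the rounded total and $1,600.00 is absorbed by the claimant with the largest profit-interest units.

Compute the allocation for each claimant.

Sum of profit-interest units: 10 + 1 + 3 = 14.
Proportional shares: Okafor 1,142.8571; Andrade 114.2857; Kowalski 342.8571.
At nearest cent: Okafor $1,142.86; Andrade $114.29; Kowalski $342.86. Sum = $1,600.01.
Difference $1,600.00 − $1,600.01 = −$0.01 applied to largest profit-interest units (Okafor): Okafor becomes $1,142.85.

Okafor: $1,142.85 · Andrade: $114.29 · Kowalski: $342.86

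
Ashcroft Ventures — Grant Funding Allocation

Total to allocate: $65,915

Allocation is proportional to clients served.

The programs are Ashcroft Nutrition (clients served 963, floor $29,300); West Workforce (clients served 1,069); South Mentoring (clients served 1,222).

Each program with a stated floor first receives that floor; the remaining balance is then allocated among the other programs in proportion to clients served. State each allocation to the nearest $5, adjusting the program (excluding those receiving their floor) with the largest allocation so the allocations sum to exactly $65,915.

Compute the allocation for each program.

Minimums first: Ashcroft Nutrition $29,300. Remaining pool $36,615.
Remaining pool split over remaining clients served 2,291: West Workforce 17,084.87 → $17,085; South Mentoring 19,530.13 → $19,530.

Ashcroft Nutrition: $29,300 | West Workforce: $17,085 | South Mentoring: $19,530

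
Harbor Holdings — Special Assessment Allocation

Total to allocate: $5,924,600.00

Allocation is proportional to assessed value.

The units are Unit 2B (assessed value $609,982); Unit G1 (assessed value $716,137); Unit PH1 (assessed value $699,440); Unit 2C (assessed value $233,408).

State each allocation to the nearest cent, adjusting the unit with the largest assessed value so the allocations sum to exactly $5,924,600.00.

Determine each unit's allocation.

Unit 2B: $1,599,801.75 · Unit G1: $1,878,214.81 · Unit PH1: $1,834,423.53 · Unit 2C: $612,159.91

Sum of assessed value: 609,982 + 716,137 + 699,440 + 233,408 = 2,258,967.
Unrounded shares: Unit 2B 1,599,801.7489; Unit G1 1,878,214.8080; Unit PH1 1,834,423.5325; Unit 2C 612,159.9106.
After rounding (cent): Unit 2B $1,599,801.75; Unit G1 $1,878,214.81; Unit PH1 $1,834,423.53; Unit 2C $612,159.91. Sum = $5,924,600.00.
Sum already equals the total — no adjustment.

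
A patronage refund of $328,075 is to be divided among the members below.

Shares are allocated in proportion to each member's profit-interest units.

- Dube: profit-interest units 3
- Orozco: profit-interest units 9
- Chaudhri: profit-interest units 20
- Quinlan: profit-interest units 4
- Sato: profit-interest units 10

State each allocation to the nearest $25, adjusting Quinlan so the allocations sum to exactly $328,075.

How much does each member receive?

Total profit-interest units = 46.
Pro-rata amounts: Dube 3/46 × $328,075 = 21,396.20; Orozco 9/46 × $328,075 = 64,188.59; Chaudhri 20/46 × $328,075 = 142,641.30; Quinlan 4/46 × $328,075 = 28,528.26; Sato 10/46 × $328,075 = 71,320.65.
Rounded to nearest $25: Dube $21,400; Orozco $64,200; Chaudhri $142,650; Quinlan $28,525; Sato $71,325. Sum = $328,100.
Difference $328,075 − $328,100 = −$25 applied to Quinlan: Quinlan becomes $28,500.

Dube: $21,400 · Orozco: $64,200 · Chaudhri: $142,650 · Quinlan: $28,500 · Sato: $71,325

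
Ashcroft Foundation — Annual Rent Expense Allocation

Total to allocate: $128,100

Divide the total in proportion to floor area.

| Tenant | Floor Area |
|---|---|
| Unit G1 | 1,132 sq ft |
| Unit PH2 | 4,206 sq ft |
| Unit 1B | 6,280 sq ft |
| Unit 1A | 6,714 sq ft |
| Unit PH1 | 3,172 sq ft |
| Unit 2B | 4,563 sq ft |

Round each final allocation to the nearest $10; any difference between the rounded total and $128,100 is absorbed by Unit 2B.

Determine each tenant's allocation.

Sum of floor area: 26,067.
Proportional shares: Unit G1 1,132/26,067 × $128,100 = 5,562.94; Unit PH2 4,206/26,067 × $128,100 = 20,669.38; Unit 1B 6,280/26,067 × $128,100 = 30,861.55; Unit 1A 6,714/26,067 × $128,100 = 32,994.34; Unit PH1 3,172/26,067 × $128,100 = 15,588.03; Unit 2B 4,563/26,067 × $128,100 = 22,423.77.
At nearest $10: Unit G1 $5,560; Unit PH2 $20,670; Unit 1B $30,860; Unit 1A $32,990; Unit PH1 $15,590; Unit 2B $22,420. Sum = $128,090.
Difference $128,100 − $128,090 = +$10 applied to Unit 2B: Unit 2B becomes $22,430.

Unit G1: $5,560 · Unit PH2: $20,670 · Unit 1B: $30,860 · Unit 1A: $32,990 · Unit PH1: $15,590 · Unit 2B: $22,430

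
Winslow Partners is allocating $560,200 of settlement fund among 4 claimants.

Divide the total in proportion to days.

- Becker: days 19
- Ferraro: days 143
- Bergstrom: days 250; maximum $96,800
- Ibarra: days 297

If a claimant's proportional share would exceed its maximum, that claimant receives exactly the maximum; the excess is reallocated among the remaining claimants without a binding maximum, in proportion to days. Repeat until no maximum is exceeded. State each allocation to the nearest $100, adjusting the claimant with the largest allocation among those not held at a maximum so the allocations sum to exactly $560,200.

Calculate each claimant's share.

Days total: 709.
Unconstrained shares: Becker 15,012.41; Ferraro 112,988.15; Bergstrom 197,531.73; Ibarra 234,667.70.
Cap binds for Bergstrom ($96,800); remaining pool $463,400 reallocated over remaining days 459.
Redistributed shares: Becker 19,182.14 → $19,200; Ferraro 144,370.81 → $144,400; Ibarra 299,847.06 → $299,800.

Becker: $19,200; Ferraro: $144,400; Bergstrom: $96,800; Ibarra: $299,800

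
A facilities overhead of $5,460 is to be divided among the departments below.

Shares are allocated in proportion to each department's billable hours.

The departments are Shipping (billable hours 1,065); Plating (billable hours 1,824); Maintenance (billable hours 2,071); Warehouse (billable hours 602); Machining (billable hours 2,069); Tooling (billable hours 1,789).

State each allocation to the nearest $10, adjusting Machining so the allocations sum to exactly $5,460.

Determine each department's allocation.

Shipping: $620 | Plating: $1,060 | Maintenance: $1,200 | Warehouse: $350 | Machining: $1,190 | Tooling: $1,040

Billable hours total: 9,420.
Raw shares: Shipping 1,065/9,420 × $5,460 = 617.29; Plating 1,824/9,420 × $5,460 = 1,057.22; Maintenance 2,071/9,420 × $5,460 = 1,200.39; Warehouse 602/9,420 × $5,460 = 348.93; Machining 2,069/9,420 × $5,460 = 1,199.23; Tooling 1,789/9,420 × $5,460 = 1,036.94.
After rounding ($10): Shipping $620; Plating $1,060; Maintenance $1,200; Warehouse $350; Machining $1,200; Tooling $1,040. Sum = $5,470.
Difference $5,460 − $5,470 = −$10 applied to Machining: Machining becomes $1,190.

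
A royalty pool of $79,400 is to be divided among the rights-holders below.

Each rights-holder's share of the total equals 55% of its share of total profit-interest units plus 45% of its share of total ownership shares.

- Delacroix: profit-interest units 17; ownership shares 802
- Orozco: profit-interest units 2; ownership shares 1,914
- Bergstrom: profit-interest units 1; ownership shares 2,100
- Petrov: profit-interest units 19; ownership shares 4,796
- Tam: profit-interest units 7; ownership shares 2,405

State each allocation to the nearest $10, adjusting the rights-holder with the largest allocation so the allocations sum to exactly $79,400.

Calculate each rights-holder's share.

Totals — profit-interest units 46, ownership shares 12,017.
Combined weights (55% profit-interest units + 45% ownership shares): Delacroix 0.2333; Orozco 0.0956; Bergstrom 0.0906; Petrov 0.4068; Tam 0.1738.
Proportional shares: Delacroix 18,523.49; Orozco 7,589.57; Bergstrom 7,193.25; Petrov 32,297.50; Tam 13,796.19.
At nearest $10: Delacroix $18,520; Orozco $7,590; Bergstrom $7,190; Petrov $32,300; Tam $13,800. Sum = $79,400.
No rounding difference to absorb.

Delacroix: $18,520; Orozco: $7,590; Bergstrom: $7,190; Petrov: $32,300; Tam: $13,800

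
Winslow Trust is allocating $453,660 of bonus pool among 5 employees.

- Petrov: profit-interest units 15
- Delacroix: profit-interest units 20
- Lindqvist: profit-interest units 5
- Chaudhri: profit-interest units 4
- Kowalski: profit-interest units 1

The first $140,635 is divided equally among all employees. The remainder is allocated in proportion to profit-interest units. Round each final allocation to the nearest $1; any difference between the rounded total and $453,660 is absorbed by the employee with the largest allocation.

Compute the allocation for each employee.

First tranche $140,635 split equally: $28,127 each.
Remainder $313,025 by profit-interest units (total 45): Petrov 104,341.67 → $104,342; Delacroix 139,122.22 → $139,122; Lindqvist 34,780.56 → $34,781; Chaudhri 27,824.44 → $27,824; Kowalski 6,956.11 → $6,956.
Totals: Petrov $28,127 + $104,342 = $132,469; Delacroix $28,127 + $139,122 = $167,249; Lindqvist $28,127 + $34,781 = $62,908; Chaudhri $28,127 + $27,824 = $55,951; Kowalski $28,127 + $6,956 = $35,083.

Petrov: $132,469 | Delacroix: $167,249 | Lindqvist: $62,908 | Chaudhri: $55,951 | Kowalski: $35,083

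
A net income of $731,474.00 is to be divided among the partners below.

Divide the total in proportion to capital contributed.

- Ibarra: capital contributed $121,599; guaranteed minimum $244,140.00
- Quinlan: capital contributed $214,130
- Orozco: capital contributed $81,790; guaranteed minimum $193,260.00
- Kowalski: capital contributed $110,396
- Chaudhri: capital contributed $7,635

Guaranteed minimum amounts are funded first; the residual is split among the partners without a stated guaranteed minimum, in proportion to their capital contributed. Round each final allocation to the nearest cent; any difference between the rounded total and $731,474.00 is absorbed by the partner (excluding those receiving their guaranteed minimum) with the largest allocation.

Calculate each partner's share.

Ibarra: $244,140.00 | Quinlan: $189,576.94 | Orozco: $193,260.00 | Kowalski: $97,737.52 | Chaudhri: $6,759.54

Guaranteed amounts: Ibarra $244,140.00; Orozco $193,260.00. Remaining pool $294,074.00.
Remaining pool split over remaining capital contributed 332,161: Quinlan 189,576.9390 → $189,576.94; Kowalski 97,737.5228 → $97,737.52; Chaudhri 6,759.5383 → $6,759.54.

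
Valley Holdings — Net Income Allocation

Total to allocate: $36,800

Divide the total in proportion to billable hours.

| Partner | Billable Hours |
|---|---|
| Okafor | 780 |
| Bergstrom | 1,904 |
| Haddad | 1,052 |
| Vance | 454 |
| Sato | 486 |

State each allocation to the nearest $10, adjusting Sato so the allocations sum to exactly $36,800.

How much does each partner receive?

Okafor: $6,140 | Bergstrom: $14,980 | Haddad: $8,280 | Vance: $3,570 | Sato: $3,830

Billable hours total: 4,676.
Unrounded shares: Okafor 780/4,676 × $36,800 = 6,138.58; Bergstrom 1,904/4,676 × $36,800 = 14,984.43; Haddad 1,052/4,676 × $36,800 = 8,279.21; Vance 454/4,676 × $36,800 = 3,572.97; Sato 486/4,676 × $36,800 = 3,824.81.
At nearest $10: Okafor $6,140; Bergstrom $14,980; Haddad $8,280; Vance $3,570; Sato $3,820. Sum = $36,790.
Difference $36,800 − $36,790 = +$10 applied to Sato: Sato becomes $3,830.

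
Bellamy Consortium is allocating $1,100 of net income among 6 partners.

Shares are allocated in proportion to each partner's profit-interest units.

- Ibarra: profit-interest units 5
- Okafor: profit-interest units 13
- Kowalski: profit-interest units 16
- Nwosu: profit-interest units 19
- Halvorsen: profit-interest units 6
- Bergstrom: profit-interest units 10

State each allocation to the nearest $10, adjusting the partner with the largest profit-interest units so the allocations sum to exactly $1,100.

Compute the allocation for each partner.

Ibarra: $80; Okafor: $210; Kowalski: $260; Nwosu: $290; Halvorsen: $100; Bergstrom: $160

Total profit-interest units = 69.
Raw shares: Ibarra 5/69 × $1,100 = 79.71; Okafor 13/69 × $1,100 = 207.25; Kowalski 16/69 × $1,100 = 255.07; Nwosu 19/69 × $1,100 = 302.90; Halvorsen 6/69 × $1,100 = 95.65; Bergstrom 10/69 × $1,100 = 159.42.
At nearest $10: Ibarra $80; Okafor $210; Kowalski $260; Nwosu $300; Halvorsen $100; Bergstrom $160. Sum = $1,110.
Difference $1,100 − $1,110 = −$10 applied to largest profit-interest units (Nwosu): Nwosu becomes $290.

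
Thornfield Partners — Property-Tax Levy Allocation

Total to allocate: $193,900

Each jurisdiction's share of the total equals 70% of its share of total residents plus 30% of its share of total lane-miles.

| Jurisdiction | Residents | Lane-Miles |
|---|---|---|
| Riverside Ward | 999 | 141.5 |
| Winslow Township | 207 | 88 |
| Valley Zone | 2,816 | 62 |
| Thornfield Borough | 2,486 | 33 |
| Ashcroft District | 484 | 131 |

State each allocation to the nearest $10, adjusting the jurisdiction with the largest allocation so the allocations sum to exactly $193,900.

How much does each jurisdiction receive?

Riverside Ward: $37,460 · Winslow Township: $15,260 · Valley Zone: $62,590 · Thornfield Borough: $52,470 · Ashcroft District: $26,120

Residents total 6,992; lane-miles total 455.5.
Composite weights (70% residents + 30% lane-miles): Riverside Ward 0.1932; Winslow Township 0.0787; Valley Zone 0.3228; Thornfield Borough 0.2706; Ashcroft District 0.1347.
Proportional shares: Riverside Ward 37,463.15; Winslow Township 15,256.43; Valley Zone 62,582.47; Thornfield Borough 52,472.98; Ashcroft District 26,124.96.
At nearest $10: Riverside Ward $37,460; Winslow Township $15,260; Valley Zone $62,580; Thornfield Borough $52,470; Ashcroft District $26,120. Sum = $193,890.
Difference $193,900 − $193,890 = +$10 applied to largest allocation (Valley Zone): Valley Zone becomes $62,590.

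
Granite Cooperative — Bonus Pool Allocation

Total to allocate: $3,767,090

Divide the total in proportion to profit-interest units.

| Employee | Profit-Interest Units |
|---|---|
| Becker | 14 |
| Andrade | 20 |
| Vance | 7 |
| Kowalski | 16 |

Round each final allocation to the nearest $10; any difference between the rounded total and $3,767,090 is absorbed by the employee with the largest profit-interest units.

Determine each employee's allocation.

Profit-interest units total: 14 + 20 + 7 + 16 = 57.
Pro-rata amounts: Becker 925,250.18; Andrade 1,321,785.96; Vance 462,625.09; Kowalski 1,057,428.77.
Rounded to nearest $10: Becker $925,250; Andrade $1,321,790; Vance $462,630; Kowalski $1,057,430. Sum = $3,767,100.
Difference $3,767,090 − $3,767,100 = −$10 applied to largest profit-interest units (Andrade): Andrade becomes $1,321,780.

Becker: $925,250; Andrade: $1,321,780; Vance: $462,630; Kowalski: $1,057,430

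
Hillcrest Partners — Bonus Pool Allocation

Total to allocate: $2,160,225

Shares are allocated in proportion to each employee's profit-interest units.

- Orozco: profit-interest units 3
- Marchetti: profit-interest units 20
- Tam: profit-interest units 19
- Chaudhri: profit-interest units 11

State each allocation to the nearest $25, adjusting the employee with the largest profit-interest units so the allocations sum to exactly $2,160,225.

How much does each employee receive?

Total profit-interest units = 3 + 20 + 19 + 11 = 53.
Unrounded shares: Orozco 122,276.89; Marchetti 815,179.25; Tam 774,420.28; Chaudhri 448,348.58.
At nearest $25: Orozco $122,275; Marchetti $815,175; Tam $774,425; Chaudhri $448,350. Sum = $2,160,225.
Sum already equals the total — no adjustment.

Orozco: $122,275; Marchetti: $815,175; Tam: $774,425; Chaudhri: $448,350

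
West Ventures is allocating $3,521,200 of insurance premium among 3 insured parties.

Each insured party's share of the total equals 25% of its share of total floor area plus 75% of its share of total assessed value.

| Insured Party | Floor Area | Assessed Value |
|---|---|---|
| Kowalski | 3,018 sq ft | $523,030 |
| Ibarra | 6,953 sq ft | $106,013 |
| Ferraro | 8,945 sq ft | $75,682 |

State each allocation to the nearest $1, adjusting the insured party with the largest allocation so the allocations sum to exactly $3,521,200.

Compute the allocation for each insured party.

Kowalski: $2,100,462 | Ibarra: $720,849 | Ferraro: $699,889

Totals — floor area 18,916, assessed value 704,725.
Combined weights (25% floor area + 75% assessed value): Kowalski 0.5965; Ibarra 0.2047; Ferraro 0.1988.
Unrounded shares: Kowalski 2,100,462.31; Ibarra 720,849.16; Ferraro 699,888.53.
After rounding ($1): Kowalski $2,100,462; Ibarra $720,849; Ferraro $699,889. Sum = $3,521,200.
No rounding difference to absorb.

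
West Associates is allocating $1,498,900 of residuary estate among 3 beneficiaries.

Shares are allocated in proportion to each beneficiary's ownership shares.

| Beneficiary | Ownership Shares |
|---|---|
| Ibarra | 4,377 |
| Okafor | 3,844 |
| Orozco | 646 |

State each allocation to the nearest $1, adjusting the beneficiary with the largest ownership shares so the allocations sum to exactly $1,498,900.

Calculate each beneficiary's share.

Combined ownership shares = 8,867.
Proportional shares: Ibarra 4,377/8,867 × $1,498,900 = 739,899.10; Okafor 3,844/8,867 × $1,498,900 = 649,799.44; Orozco 646/8,867 × $1,498,900 = 109,201.47.
Rounded to nearest $1: Ibarra $739,899; Okafor $649,799; Orozco $109,201. Sum = $1,498,899.
Difference $1,498,900 − $1,498,899 = +$1 applied to largest ownership shares (Ibarra): Ibarra becomes $739,900.

Ibarra: $739,900 · Okafor: $649,799 · Orozco: $109,201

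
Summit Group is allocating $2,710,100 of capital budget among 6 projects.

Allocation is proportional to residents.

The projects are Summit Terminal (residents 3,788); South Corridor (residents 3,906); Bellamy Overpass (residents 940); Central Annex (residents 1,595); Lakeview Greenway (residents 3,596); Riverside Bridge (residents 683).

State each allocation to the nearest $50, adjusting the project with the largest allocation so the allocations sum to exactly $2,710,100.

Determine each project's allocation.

Summit Terminal: $707,600; South Corridor: $729,600; Bellamy Overpass: $175,600; Central Annex: $297,950; Lakeview Greenway: $671,750; Riverside Bridge: $127,600

Combined residents = 14,508.
Pro-rata amounts: Summit Terminal 3,788/14,508 × $2,710,100 = 707,599.86; South Corridor 3,906/14,508 × $2,710,100 = 729,642.31; Bellamy Overpass 940/14,508 × $2,710,100 = 175,592.36; Central Annex 1,595/14,508 × $2,710,100 = 297,946.62; Lakeview Greenway 3,596/14,508 × $2,710,100 = 671,734.19; Riverside Bridge 683/14,508 × $2,710,100 = 127,584.66.
Rounded to nearest $50: Summit Terminal $707,600; South Corridor $729,650; Bellamy Overpass $175,600; Central Annex $297,950; Lakeview Greenway $671,750; Riverside Bridge $127,600. Sum = $2,710,150.
Difference $2,710,100 − $2,710,150 = −$50 applied to largest allocation (South Corridor): South Corridor becomes $729,600.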